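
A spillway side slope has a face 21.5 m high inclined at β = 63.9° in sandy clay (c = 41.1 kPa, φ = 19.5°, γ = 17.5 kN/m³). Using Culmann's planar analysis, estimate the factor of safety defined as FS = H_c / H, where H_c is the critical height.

H_c = (4c/γ) · sinβ cosφ / [1 − cos(β − φ)]
    = (4·41.1/17.5) · sin63.9°·cos19.5° / [1 − cos44.4°]
    = 9.394 · 0.8465 / 0.2855 = 27.85 m
FS = H_c / H = 27.85 / 21.5 = 1.295

FS = 1.30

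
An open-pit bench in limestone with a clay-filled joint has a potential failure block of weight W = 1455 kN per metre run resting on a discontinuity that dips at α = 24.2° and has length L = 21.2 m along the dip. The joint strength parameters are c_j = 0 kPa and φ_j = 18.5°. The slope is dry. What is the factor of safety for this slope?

Resolving the block weight along and normal to the plane and applying the Mohr–Coulomb strength on the joint:
N' = W cosα = 1455·cos24.2° = 1327.1 kN/m
Driving force T = W sinα = 1455·sin24.2° = 596.4 kN/m
Resisting force R = c_j·L + N'·tanφ_j = 0·21.2 + 1327.1·tan18.5° = 0.0 + 444.1 = 444.1 kN/m
FS = R / T = 444.1 / 596.4 = 0.745

FS = 0.74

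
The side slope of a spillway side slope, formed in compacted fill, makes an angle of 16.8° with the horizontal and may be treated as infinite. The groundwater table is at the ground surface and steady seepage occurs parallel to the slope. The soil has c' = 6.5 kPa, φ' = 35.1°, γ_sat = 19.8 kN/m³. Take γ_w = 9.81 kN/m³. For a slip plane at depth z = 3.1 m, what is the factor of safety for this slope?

FS = 1.56

With seepage parallel to the slope and the water table at the surface, the effective normal stress on the slip plane uses the buoyant unit weight γ' = γ_sat − γ_w while the driving shear stress uses γ_sat:
FS = [c' + γ' z cos²β tanφ'] / [γ_sat z sinβ cosβ]
γ' = 19.8 − 9.81 = 9.99 kN/m³
Numerator = 6.5 + 9.99·3.1·cos²16.8°·tan35.1° = 6.5 + 9.99·3.1·0.9165·0.7028 = 26.447 kPa
Denominator = 19.8·3.1·sin16.8°·cos16.8° = 19.8·3.1·0.2890·0.9573 = 16.984 kPa
FS = 26.447 / 16.984 = 1.557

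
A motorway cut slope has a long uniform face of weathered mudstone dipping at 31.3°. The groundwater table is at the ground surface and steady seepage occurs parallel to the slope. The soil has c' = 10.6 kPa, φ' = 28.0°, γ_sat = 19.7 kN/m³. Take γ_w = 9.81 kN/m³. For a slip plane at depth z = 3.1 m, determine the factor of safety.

With seepage parallel to the slope and the water table at the surface, the effective normal stress on the slip plane uses the buoyant unit weight γ' = γ_sat − γ_w while the driving shear stress uses γ_sat:
FS = [c' + γ' z cos²β tanφ'] / [γ_sat z sinβ cosβ]
γ' = 19.7 − 9.81 = 9.89 kN/m³
Numerator = 10.6 + 9.89·3.1·cos²31.3°·tan28.0° = 10.6 + 9.89·3.1·0.7301·0.5317 = 22.502 kPa
Denominator = 19.7·3.1·sin31.3°·cos31.3° = 19.7·3.1·0.5195·0.8545 = 27.109 kPa
FS = 22.502 / 27.109 = 0.830

FS = 0.83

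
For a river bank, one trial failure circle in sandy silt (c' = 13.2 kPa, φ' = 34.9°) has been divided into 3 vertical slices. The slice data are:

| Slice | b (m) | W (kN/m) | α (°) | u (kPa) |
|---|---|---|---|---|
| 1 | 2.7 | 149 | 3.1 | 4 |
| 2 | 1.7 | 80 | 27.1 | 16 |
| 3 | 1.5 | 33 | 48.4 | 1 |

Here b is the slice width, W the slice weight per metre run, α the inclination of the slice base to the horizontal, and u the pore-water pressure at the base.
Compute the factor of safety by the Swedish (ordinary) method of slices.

Ordinary method of slices: FS = Σ[c'·Δl_i + (W_i cosα_i − u_i·Δl_i)·tanφ'] / Σ W_i sinα_i, with Δl_i = b_i / cosα_i.
Slice 1: Δl = 2.7/cos3.1° = 2.704 m; N'_1 = 149·cos3.1° − 4·2.704 = 138.0; c'Δl = 35.69; W sinα = 8.1
Slice 2: Δl = 1.7/cos27.1° = 1.910 m; N'_2 = 80·cos27.1° − 16·1.910 = 40.7; c'Δl = 25.21; W sinα = 36.4
Slice 3: Δl = 1.5/cos48.4° = 2.259 m; N'_3 = 33·cos48.4° − 1·2.259 = 19.7; c'Δl = 29.82; W sinα = 24.7
Σc'Δl = 90.7 kN/m; ΣN' = 198.3 kN/m; ΣW sinα = 69.2 kN/m
Resisting = 90.7 + 198.3·tan34.9° = 90.7 + 138.3 = 229.0 kN/m
FS = 229.0 / 69.2 = 3.311

FS = 3.31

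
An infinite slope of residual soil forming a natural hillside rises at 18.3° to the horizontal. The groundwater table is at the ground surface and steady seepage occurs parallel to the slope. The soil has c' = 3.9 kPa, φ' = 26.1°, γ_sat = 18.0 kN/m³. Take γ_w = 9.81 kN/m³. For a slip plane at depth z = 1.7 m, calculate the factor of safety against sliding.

With seepage parallel to the slope and the water table at the surface, the effective normal stress on the slip plane uses the buoyant unit weight γ' = γ_sat − γ_w while the driving shear stress uses γ_sat:
FS = [c' + γ' z cos²β tanφ'] / [γ_sat z sinβ cosβ]
γ' = 18.0 − 9.81 = 8.19 kN/m³
Numerator = 3.9 + 8.19·1.7·cos²18.3°·tan26.1° = 3.9 + 8.19·1.7·0.9014·0.4899 = 10.048 kPa
Denominator = 18.0·1.7·sin18.3°·cos18.3° = 18.0·1.7·0.3140·0.9494 = 9.122 kPa
FS = 10.048 / 9.122 = 1.102

FS = 1.10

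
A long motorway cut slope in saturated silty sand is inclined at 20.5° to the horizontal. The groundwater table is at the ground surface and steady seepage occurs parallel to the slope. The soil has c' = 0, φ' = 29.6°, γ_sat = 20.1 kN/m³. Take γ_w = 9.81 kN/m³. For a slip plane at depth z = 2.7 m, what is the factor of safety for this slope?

With seepage parallel to the slope and the water table at the surface, the effective normal stress on the slip plane uses the buoyant unit weight γ' = γ_sat − γ_w while the driving shear stress uses γ_sat:
FS = [c' + γ' z cos²β tanφ'] / [γ_sat z sinβ cosβ]
(For c' = 0 this reduces to FS = (γ'/γ_sat)·tanφ'/tanβ.)
γ' = 20.1 − 9.81 = 10.29 kN/m³
Numerator = 0.0 + 10.29·2.7·cos²20.5°·tan29.6° = 0.0 + 10.29·2.7·0.8774·0.5681 = 13.847 kPa
Denominator = 20.1·2.7·sin20.5°·cos20.5° = 20.1·2.7·0.3502·0.9367 = 17.802 kPa
FS = 13.847 / 17.802 = 0.778

FS = 0.78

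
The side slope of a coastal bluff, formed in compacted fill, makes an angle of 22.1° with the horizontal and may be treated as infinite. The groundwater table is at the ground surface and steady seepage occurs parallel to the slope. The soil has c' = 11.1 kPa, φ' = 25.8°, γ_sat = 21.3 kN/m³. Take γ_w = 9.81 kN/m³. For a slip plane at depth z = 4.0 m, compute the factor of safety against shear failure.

With seepage parallel to the slope and the water table at the surface, the effective normal stress on the slip plane uses the buoyant unit weight γ' = γ_sat − γ_w while the driving shear stress uses γ_sat:
FS = [c' + γ' z cos²β tanφ'] / [γ_sat z sinβ cosβ]
γ' = 21.3 − 9.81 = 11.49 kN/m³
Numerator = 11.1 + 11.49·4.0·cos²22.1°·tan25.8° = 11.1 + 11.49·4.0·0.8585·0.4834 = 30.173 kPa
Denominator = 21.3·4.0·sin22.1°·cos22.1° = 21.3·4.0·0.3762·0.9265 = 29.699 kPa
FS = 30.173 / 29.699 = 1.016

FS = 1.02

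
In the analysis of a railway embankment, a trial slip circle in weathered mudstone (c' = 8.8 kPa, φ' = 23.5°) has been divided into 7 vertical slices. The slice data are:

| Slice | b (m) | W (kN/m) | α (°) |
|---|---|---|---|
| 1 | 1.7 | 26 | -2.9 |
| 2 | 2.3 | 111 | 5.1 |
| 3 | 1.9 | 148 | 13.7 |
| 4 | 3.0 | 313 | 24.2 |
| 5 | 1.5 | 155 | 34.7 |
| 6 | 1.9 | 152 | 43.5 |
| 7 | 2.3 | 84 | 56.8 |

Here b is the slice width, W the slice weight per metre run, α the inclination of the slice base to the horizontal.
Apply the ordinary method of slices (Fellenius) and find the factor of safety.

Ordinary method of slices: FS = Σ[c'·Δl_i + (W_i cosα_i)·tanφ'] / Σ W_i sinα_i, with Δl_i = b_i / cosα_i.
Slice 1: Δl = 1.7/cos(-2.9°) = 1.702 m; N'_1 = 26·cos(-2.9°) = 26.0; c'Δl = 14.98; W sinα = -1.3
Slice 2: Δl = 2.3/cos5.1° = 2.309 m; N'_2 = 111·cos5.1° = 110.6; c'Δl = 20.32; W sinα = 9.9
Slice 3: Δl = 1.9/cos13.7° = 1.956 m; N'_3 = 148·cos13.7° = 143.8; c'Δl = 17.21; W sinα = 35.1
Slice 4: Δl = 3.0/cos24.2° = 3.289 m; N'_4 = 313·cos24.2° = 285.5; c'Δl = 28.94; W sinα = 128.3
Slice 5: Δl = 1.5/cos34.7° = 1.824 m; N'_5 = 155·cos34.7° = 127.4; c'Δl = 16.06; W sinα = 88.2
Slice 6: Δl = 1.9/cos43.5° = 2.619 m; N'_6 = 152·cos43.5° = 110.3; c'Δl = 23.05; W sinα = 104.6
Slice 7: Δl = 2.3/cos56.8° = 4.200 m; N'_7 = 84·cos56.8° = 46.0; c'Δl = 36.96; W sinα = 70.3
Σc'Δl = 157.5 kN/m; ΣN' = 849.5 kN/m; ΣW sinα = 435.1 kN/m
Resisting = 157.5 + 849.5·tan23.5° = 157.5 + 369.4 = 526.9 kN/m
FS = 526.9 / 435.1 = 1.211

FS = 1.21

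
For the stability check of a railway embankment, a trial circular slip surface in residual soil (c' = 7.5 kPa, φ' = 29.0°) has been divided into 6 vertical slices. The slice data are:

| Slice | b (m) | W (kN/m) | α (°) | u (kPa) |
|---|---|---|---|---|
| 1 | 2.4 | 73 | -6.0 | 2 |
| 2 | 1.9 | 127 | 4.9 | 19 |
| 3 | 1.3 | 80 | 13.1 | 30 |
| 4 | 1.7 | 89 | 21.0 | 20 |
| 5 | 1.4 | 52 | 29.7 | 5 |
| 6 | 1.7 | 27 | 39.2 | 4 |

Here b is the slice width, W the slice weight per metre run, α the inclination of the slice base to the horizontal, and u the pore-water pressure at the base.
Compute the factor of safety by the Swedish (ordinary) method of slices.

FS = 2.56

Ordinary method of slices: FS = Σ[c'·Δl_i + (W_i cosα_i − u_i·Δl_i)·tanφ'] / Σ W_i sinα_i, with Δl_i = b_i / cosα_i.
Slice 1: Δl = 2.4/cos(-6.0°) = 2.413 m; N'_1 = 73·cos(-6.0°) − 2·2.413 = 67.8; c'Δl = 18.10; W sinα = -7.6
Slice 2: Δl = 1.9/cos4.9° = 1.907 m; N'_2 = 127·cos4.9° − 19·1.907 = 90.3; c'Δl = 14.30; W sinα = 10.8
Slice 3: Δl = 1.3/cos13.1° = 1.335 m; N'_3 = 80·cos13.1° − 30·1.335 = 37.9; c'Δl = 10.01; W sinα = 18.1
Slice 4: Δl = 1.7/cos21.0° = 1.821 m; N'_4 = 89·cos21.0° − 20·1.821 = 46.7; c'Δl = 13.66; W sinα = 31.9
Slice 5: Δl = 1.4/cos29.7° = 1.612 m; N'_5 = 52·cos29.7° − 5·1.612 = 37.1; c'Δl = 12.09; W sinα = 25.8
Slice 6: Δl = 1.7/cos39.2° = 2.194 m; N'_6 = 27·cos39.2° − 4·2.194 = 12.1; c'Δl = 16.45; W sinα = 17.1
Σc'Δl = 84.6 kN/m; ΣN' = 291.9 kN/m; ΣW sinα = 96.1 kN/m
Resisting = 84.6 + 291.9·tan29.0° = 84.6 + 161.8 = 246.4 kN/m
FS = 246.4 / 96.1 = 2.565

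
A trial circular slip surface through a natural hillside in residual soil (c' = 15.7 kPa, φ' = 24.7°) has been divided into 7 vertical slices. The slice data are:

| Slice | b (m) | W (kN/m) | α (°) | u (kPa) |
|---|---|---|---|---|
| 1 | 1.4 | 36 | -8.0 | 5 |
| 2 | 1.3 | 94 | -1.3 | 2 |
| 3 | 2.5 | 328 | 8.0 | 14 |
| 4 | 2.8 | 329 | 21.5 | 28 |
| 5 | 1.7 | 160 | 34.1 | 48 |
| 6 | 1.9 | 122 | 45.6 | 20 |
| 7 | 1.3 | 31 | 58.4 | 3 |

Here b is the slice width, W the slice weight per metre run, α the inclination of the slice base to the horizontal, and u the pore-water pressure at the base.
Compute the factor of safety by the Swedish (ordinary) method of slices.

Ordinary method of slices: FS = Σ[c'·Δl_i + (W_i cosα_i − u_i·Δl_i)·tanφ'] / Σ W_i sinα_i, with Δl_i = b_i / cosα_i.
Slice 1: Δl = 1.4/cos(-8.0°) = 1.414 m; N'_1 = 36·cos(-8.0°) − 5·1.414 = 28.6; c'Δl = 22.20; W sinα = -5.0
Slice 2: Δl = 1.3/cos(-1.3°) = 1.300 m; N'_2 = 94·cos(-1.3°) − 2·1.300 = 91.4; c'Δl = 20.42; W sinα = -2.1
Slice 3: Δl = 2.5/cos8.0° = 2.525 m; N'_3 = 328·cos8.0° − 14·2.525 = 289.5; c'Δl = 39.64; W sinα = 45.6
Slice 4: Δl = 2.8/cos21.5° = 3.009 m; N'_4 = 329·cos21.5° − 28·3.009 = 221.8; c'Δl = 47.25; W sinα = 120.6
Slice 5: Δl = 1.7/cos34.1° = 2.053 m; N'_5 = 160·cos34.1° − 48·2.053 = 33.9; c'Δl = 32.23; W sinα = 89.7
Slice 6: Δl = 1.9/cos45.6° = 2.716 m; N'_6 = 122·cos45.6° − 20·2.716 = 31.0; c'Δl = 42.63; W sinα = 87.2
Slice 7: Δl = 1.3/cos58.4° = 2.481 m; N'_7 = 31·cos58.4° − 3·2.481 = 8.8; c'Δl = 38.95; W sinα = 26.4
Σc'Δl = 243.3 kN/m; ΣN' = 705.1 kN/m; ΣW sinα = 362.4 kN/m
Resisting = 243.3 + 705.1·tan24.7° = 243.3 + 324.3 = 567.6 kN/m
FS = 567.6 / 362.4 = 1.566

FS = 1.57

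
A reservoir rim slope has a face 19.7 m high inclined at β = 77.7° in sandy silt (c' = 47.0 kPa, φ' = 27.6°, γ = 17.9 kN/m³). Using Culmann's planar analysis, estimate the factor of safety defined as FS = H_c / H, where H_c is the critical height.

H_c = (4c'/γ) · sinβ cosφ' / [1 − cos(β − φ')]
    = (4·47.0/17.9) · sin77.7°·cos27.6° / [1 − cos50.1°]
    = 10.503 · 0.8659 / 0.3586 = 25.36 m
FS = H_c / H = 25.36 / 19.7 = 1.287

FS = 1.29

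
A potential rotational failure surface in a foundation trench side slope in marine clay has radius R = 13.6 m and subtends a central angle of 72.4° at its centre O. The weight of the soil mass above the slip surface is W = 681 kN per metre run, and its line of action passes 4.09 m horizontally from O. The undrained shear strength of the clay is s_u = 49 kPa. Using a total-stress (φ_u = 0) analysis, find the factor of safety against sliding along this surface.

FS = 4.11

Taking moments about the centre O, the resisting moment is provided by the undrained shear strength acting along the arc:
Arc length L_a = R·θ = 13.6·(72.4°·π/180) = 13.6·1.2636 = 17.19 m
M_R = s_u·L_a·R = 49·17.19·13.6 = 11452.2 kN·m/m
M_D = W·d = 681·4.09 = 2785.3 kN·m/m
FS = M_R / M_D = 11452.2 / 2785.3 = 4.112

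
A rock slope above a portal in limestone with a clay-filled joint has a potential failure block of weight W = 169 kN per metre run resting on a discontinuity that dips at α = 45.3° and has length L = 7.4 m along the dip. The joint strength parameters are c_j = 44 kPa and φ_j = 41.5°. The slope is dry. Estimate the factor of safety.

Resolving the block weight along and normal to the plane and applying the Mohr–Coulomb strength on the joint:
N' = W cosα = 169·cos45.3° = 118.9 kN/m
Driving force T = W sinα = 169·sin45.3° = 120.1 kN/m
Resisting force R = c_j·L + N'·tanφ_j = 44·7.4 + 118.9·tan41.5° = 325.6 + 105.2 = 430.8 kN/m
FS = R / T = 430.8 / 120.1 = 3.586

FS = 3.59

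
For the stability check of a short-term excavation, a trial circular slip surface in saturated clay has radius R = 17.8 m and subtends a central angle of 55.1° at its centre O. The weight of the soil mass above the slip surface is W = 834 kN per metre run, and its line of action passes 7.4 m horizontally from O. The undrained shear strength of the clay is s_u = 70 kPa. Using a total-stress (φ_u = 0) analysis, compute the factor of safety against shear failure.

FS = 3.46

Taking moments about the centre O, the resisting moment is provided by the undrained shear strength acting along the arc:
Arc length L_a = R·θ = 17.8·(55.1°·π/180) = 17.8·0.9617 = 17.12 m
M_R = s_u·L_a·R = 70·17.12·17.8 = 21328.8 kN·m/m
M_D = W·d = 834·7.4 = 6171.6 kN·m/m
FS = M_R / M_D = 21328.8 / 6171.6 = 3.456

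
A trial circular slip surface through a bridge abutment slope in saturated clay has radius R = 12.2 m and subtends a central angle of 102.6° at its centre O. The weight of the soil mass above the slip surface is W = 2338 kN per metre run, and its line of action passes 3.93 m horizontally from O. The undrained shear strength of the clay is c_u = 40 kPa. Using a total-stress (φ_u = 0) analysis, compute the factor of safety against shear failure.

Taking moments about the centre O, the resisting moment is provided by the undrained shear strength acting along the arc:
Arc length L_a = R·θ = 12.2·(102.6°·π/180) = 12.2·1.7907 = 21.85 m
M_R = c_u·L_a·R = 40·21.85·12.2 = 10661.2 kN·m/m
M_D = W·d = 2338·3.93 = 9188.3 kN·m/m
FS = M_R / M_D = 10661.2 / 9188.3 = 1.160

FS = 1.16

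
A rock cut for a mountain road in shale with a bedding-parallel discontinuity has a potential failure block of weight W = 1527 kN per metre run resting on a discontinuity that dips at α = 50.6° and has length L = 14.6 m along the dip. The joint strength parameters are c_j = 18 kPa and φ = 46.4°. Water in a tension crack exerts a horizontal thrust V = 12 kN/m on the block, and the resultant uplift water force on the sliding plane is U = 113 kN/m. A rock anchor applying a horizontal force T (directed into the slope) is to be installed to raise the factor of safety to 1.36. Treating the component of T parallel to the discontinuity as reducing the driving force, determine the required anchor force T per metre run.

T = 276 kN/m

Resolving forces along and normal to the sliding plane, with the horizontal anchor force T adding T·sinα to the effective normal force and T·cosα acting up the plane against the driving force:
FS = [c_jL + (W cosα − U − V sinα + T sinα) tanφ] / [W sinα + V cosα − T cosα]
Without the anchor: N' = 847.0 kN/m, driving T_d = 1187.6 kN/m, resisting R = 18·14.6 + 847.0·tan46.4° = 1152.2 kN/m, FS = 0.97.
Setting FS = 1.36 and solving for T:
1.36·(1187.6 − T cos50.6°) = 1152.2 + T sin50.6°·tan46.4°
T·(sin50.6°·tan46.4° + 1.36·cos50.6°) = 1.36·1187.6 − 1152.2
T·(0.7727·1.0501 + 1.36·0.6347) = 1615.1 − 1152.2 = 462.9
T·1.6747 = 462.9
T = 276.4 kN/m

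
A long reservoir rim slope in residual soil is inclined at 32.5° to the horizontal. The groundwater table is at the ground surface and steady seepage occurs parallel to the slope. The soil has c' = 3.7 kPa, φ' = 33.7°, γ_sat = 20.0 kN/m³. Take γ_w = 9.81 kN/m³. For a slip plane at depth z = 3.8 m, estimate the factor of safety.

With seepage parallel to the slope and the water table at the surface, the effective normal stress on the slip plane uses the buoyant unit weight γ' = γ_sat − γ_w while the driving shear stress uses γ_sat:
FS = [c' + γ' z cos²β tanφ'] / [γ_sat z sinβ cosβ]
γ' = 20.0 − 9.81 = 10.19 kN/m³
Numerator = 3.7 + 10.19·3.8·cos²32.5°·tan33.7° = 3.7 + 10.19·3.8·0.7113·0.6669 = 22.069 kPa
Denominator = 20.0·3.8·sin32.5°·cos32.5° = 20.0·3.8·0.5373·0.8434 = 34.440 kPa
FS = 22.069 / 34.440 = 0.641

FS = 0.64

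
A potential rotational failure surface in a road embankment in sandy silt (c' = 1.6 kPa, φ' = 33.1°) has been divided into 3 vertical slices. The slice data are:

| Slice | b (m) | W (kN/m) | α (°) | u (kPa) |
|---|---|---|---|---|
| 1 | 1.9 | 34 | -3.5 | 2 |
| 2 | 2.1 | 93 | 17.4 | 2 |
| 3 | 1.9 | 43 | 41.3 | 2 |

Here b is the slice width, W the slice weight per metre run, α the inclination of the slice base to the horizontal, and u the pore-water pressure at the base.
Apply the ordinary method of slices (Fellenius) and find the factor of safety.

Ordinary method of slices: FS = Σ[c'·Δl_i + (W_i cosα_i − u_i·Δl_i)·tanφ'] / Σ W_i sinα_i, with Δl_i = b_i / cosα_i.
Slice 1: Δl = 1.9/cos(-3.5°) = 1.904 m; N'_1 = 34·cos(-3.5°) − 2·1.904 = 30.1; c'Δl = 3.05; W sinα = -2.1
Slice 2: Δl = 2.1/cos17.4° = 2.201 m; N'_2 = 93·cos17.4° − 2·2.201 = 84.3; c'Δl = 3.52; W sinα = 27.8
Slice 3: Δl = 1.9/cos41.3° = 2.529 m; N'_3 = 43·cos41.3° − 2·2.529 = 27.2; c'Δl = 4.05; W sinα = 28.4
Σc'Δl = 10.6 kN/m; ΣN' = 141.7 kN/m; ΣW sinα = 54.1 kN/m
Resisting = 10.6 + 141.7·tan33.1° = 10.6 + 92.4 = 103.0 kN/m
FS = 103.0 / 54.1 = 1.903

FS = 1.90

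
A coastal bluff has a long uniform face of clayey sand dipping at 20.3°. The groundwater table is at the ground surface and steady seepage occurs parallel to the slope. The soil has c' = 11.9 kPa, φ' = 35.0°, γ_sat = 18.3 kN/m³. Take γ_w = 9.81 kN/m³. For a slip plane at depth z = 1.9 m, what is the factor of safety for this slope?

FS = 1.93

With seepage parallel to the slope and the water table at the surface, the effective normal stress on the slip plane uses the buoyant unit weight γ' = γ_sat − γ_w while the driving shear stress uses γ_sat:
FS = [c' + γ' z cos²β tanφ'] / [γ_sat z sinβ cosβ]
γ' = 18.3 − 9.81 = 8.49 kN/m³
Numerator = 11.9 + 8.49·1.9·cos²20.3°·tan35.0° = 11.9 + 8.49·1.9·0.8796·0.7002 = 21.836 kPa
Denominator = 18.3·1.9·sin20.3°·cos20.3° = 18.3·1.9·0.3469·0.9379 = 11.314 kPa
FS = 21.836 / 11.314 = 1.930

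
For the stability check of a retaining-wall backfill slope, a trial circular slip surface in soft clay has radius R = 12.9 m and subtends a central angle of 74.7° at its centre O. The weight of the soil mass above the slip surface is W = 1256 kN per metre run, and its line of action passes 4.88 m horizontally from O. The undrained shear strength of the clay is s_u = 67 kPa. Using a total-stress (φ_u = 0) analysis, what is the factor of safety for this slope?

Taking moments about the centre O, the resisting moment is provided by the undrained shear strength acting along the arc:
Arc length L_a = R·θ = 12.9·(74.7°·π/180) = 12.9·1.3038 = 16.82 m
M_R = s_u·L_a·R = 67·16.82·12.9 = 14536.2 kN·m/m
M_D = W·d = 1256·4.88 = 6129.3 kN·m/m
FS = M_R / M_D = 14536.2 / 6129.3 = 2.372

FS = 2.37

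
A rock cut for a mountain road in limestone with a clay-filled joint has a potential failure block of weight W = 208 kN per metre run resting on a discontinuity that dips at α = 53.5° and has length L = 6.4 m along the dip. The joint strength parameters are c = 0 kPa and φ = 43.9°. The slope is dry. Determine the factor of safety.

FS = 0.71

Resolving the block weight along and normal to the plane and applying the Mohr–Coulomb strength on the joint:
N' = W cosα = 208·cos53.5° = 123.7 kN/m
Driving force T = W sinα = 208·sin53.5° = 167.2 kN/m
Resisting force R = c·L + N'·tanφ = 0·6.4 + 123.7·tan43.9° = 0.0 + 119.1 = 119.1 kN/m
FS = R / T = 119.1 / 167.2 = 0.712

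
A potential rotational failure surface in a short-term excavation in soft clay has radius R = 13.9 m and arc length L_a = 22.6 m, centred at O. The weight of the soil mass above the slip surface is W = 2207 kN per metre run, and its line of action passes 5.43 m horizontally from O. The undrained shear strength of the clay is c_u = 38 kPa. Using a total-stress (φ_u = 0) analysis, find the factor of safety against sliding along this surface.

FS = 1.00

Taking moments about the centre O, the resisting moment is provided by the undrained shear strength acting along the arc:
M_R = c_u·L_a·R = 38·22.60·13.9 = 11937.3 kN·m/m
M_D = W·d = 2207·5.43 = 11984.0 kN·m/m
FS = M_R / M_D = 11937.3 / 11984.0 = 0.996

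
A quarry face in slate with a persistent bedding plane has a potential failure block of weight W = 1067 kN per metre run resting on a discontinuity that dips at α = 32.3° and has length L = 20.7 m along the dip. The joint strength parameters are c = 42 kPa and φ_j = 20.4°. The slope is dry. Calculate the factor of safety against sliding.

Resolving the block weight along and normal to the plane and applying the Mohr–Coulomb strength on the joint:
N' = W cosα = 1067·cos32.3° = 901.9 kN/m
Driving force T = W sinα = 1067·sin32.3° = 570.2 kN/m
Resisting force R = c·L + N'·tanφ_j = 42·20.7 + 901.9·tan20.4° = 869.4 + 335.4 = 1204.8 kN/m
FS = R / T = 1204.8 / 570.2 = 2.113

FS = 2.11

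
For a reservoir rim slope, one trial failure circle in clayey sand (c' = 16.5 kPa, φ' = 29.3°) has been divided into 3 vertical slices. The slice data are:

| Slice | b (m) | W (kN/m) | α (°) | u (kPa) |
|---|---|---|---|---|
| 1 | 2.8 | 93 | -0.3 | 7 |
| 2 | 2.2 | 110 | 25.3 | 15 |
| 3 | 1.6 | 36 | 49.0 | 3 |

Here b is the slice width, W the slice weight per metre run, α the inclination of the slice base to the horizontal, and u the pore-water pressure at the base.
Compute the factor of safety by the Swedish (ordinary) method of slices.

Ordinary method of slices: FS = Σ[c'·Δl_i + (W_i cosα_i − u_i·Δl_i)·tanφ'] / Σ W_i sinα_i, with Δl_i = b_i / cosα_i.
Slice 1: Δl = 2.8/cos(-0.3°) = 2.800 m; N'_1 = 93·cos(-0.3°) − 7·2.800 = 73.4; c'Δl = 46.20; W sinα = -0.5
Slice 2: Δl = 2.2/cos25.3° = 2.433 m; N'_2 = 110·cos25.3° − 15·2.433 = 62.9; c'Δl = 40.15; W sinα = 47.0
Slice 3: Δl = 1.6/cos49.0° = 2.439 m; N'_3 = 36·cos49.0° − 3·2.439 = 16.3; c'Δl = 40.24; W sinα = 27.2
Σc'Δl = 126.6 kN/m; ΣN' = 152.6 kN/m; ΣW sinα = 73.7 kN/m
Resisting = 126.6 + 152.6·tan29.3° = 126.6 + 85.7 = 212.3 kN/m
FS = 212.3 / 73.7 = 2.880

FS = 2.88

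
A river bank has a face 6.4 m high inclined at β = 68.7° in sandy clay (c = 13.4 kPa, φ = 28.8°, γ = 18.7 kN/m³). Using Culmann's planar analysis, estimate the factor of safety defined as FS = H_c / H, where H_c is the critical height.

H_c = (4c/γ) · sinβ cosφ / [1 − cos(β − φ)]
    = (4·13.4/18.7) · sin68.7°·cos28.8° / [1 − cos39.9°]
    = 2.866 · 0.8164 / 0.2328 = 10.05 m
FS = H_c / H = 10.05 / 6.4 = 1.570

FS = 1.57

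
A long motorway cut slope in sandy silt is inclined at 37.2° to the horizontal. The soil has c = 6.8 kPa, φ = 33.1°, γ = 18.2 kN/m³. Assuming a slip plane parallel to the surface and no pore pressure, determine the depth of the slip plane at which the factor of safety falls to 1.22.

z = 2.15 m

Setting FS = 1.22 in FS = [c + γz cos²β tanφ] / [γz sinβ cosβ] and solving for z:
z = c / [γ cosβ (FS·sinβ − cosβ·tanφ)]
  = 6.8 / [18.2·cos37.2°·(1.22·sin37.2° − cos37.2°·tan33.1°)]
  = 6.8 / [18.2·0.7965·(1.22·0.6046 − 0.7965·0.6519)]
  = 6.8 / 3.1655 = 2.148 m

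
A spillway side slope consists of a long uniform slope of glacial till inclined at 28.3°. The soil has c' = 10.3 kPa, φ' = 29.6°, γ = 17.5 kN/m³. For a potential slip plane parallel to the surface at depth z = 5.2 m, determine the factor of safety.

FS = 1.33

For an infinite slope with a slip plane parallel to the surface (no pore pressure): FS = [c' + γz cos²β tanφ'] / [γz sinβ cosβ].
γz = 17.5·5.2 = 91.00 kN/m²
Numerator = 10.3 + 91.00·cos²28.3°·tan29.6° = 10.3 + 91.00·0.7752·0.5681 = 50.376 kPa
Denominator = 91.00·sin28.3°·cos28.3° = 91.00·0.4741·0.8805 = 37.986 kPa
FS = 50.376 / 37.986 = 1.326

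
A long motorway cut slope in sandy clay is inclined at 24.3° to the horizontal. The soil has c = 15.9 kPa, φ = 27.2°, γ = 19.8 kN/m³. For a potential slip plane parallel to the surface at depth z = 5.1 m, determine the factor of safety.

FS = 1.56

For an infinite slope with a slip plane parallel to the surface (no pore pressure): FS = [c + γz cos²β tanφ] / [γz sinβ cosβ].
γz = 19.8·5.1 = 100.98 kN/m²
Numerator = 15.9 + 100.98·cos²24.3°·tan27.2° = 15.9 + 100.98·0.8307·0.5139 = 59.008 kPa
Denominator = 100.98·sin24.3°·cos24.3° = 100.98·0.4115·0.9114 = 37.873 kPa
FS = 59.008 / 37.873 = 1.558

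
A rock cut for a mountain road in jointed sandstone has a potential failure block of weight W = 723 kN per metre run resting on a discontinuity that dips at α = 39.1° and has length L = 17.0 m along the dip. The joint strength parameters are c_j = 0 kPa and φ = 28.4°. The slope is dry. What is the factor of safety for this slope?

Resolving the block weight along and normal to the plane and applying the Mohr–Coulomb strength on the joint:
N' = W cosα = 723·cos39.1° = 561.1 kN/m
Driving force T = W sinα = 723·sin39.1° = 456.0 kN/m
Resisting force R = c_j·L + N'·tanφ = 0·17.0 + 561.1·tan28.4° = 0.0 + 303.4 = 303.4 kN/m
FS = R / T = 303.4 / 456.0 = 0.665

FS = 0.67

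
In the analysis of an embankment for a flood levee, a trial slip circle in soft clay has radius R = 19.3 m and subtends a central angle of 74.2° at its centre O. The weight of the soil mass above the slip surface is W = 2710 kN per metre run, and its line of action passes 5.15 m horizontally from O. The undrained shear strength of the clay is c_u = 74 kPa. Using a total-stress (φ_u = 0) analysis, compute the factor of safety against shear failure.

Taking moments about the centre O, the resisting moment is provided by the undrained shear strength acting along the arc:
Arc length L_a = R·θ = 19.3·(74.2°·π/180) = 19.3·1.2950 = 24.99 m
M_R = c_u·L_a·R = 74·24.99·19.3 = 35696.7 kN·m/m
M_D = W·d = 2710·5.15 = 13956.5 kN·m/m
FS = M_R / M_D = 35696.7 / 13956.5 = 2.558

FS = 2.56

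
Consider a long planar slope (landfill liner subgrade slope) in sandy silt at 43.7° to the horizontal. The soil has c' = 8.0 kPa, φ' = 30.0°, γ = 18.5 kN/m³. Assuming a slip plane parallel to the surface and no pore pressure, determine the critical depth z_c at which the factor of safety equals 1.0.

z_c = 2.19 m

Setting FS = 1.00 in FS = [c' + γz cos²β tanφ'] / [γz sinβ cosβ] and solving for z:
z = c' / [γ cosβ (FS·sinβ − cosβ·tanφ')]
  = 8.0 / [18.5·cos43.7°·(1.00·sin43.7° − cos43.7°·tan30.0°)]
  = 8.0 / [18.5·0.7230·(1.00·0.6909 − 0.7230·0.5774)]
  = 8.0 / 3.6577 = 2.187 m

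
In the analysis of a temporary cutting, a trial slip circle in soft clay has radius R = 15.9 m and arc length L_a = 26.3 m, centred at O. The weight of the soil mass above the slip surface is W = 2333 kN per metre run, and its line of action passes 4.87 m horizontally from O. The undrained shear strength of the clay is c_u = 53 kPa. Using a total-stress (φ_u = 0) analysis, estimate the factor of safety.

Taking moments about the centre O, the resisting moment is provided by the undrained shear strength acting along the arc:
M_R = c_u·L_a·R = 53·26.30·15.9 = 22163.0 kN·m/m
M_D = W·d = 2333·4.87 = 11361.7 kN·m/m
FS = M_R / M_D = 22163.0 / 11361.7 = 1.951

FS = 1.95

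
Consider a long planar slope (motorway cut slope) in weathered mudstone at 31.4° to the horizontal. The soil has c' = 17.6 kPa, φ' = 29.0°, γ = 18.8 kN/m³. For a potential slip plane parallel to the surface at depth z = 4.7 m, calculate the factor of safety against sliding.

For an infinite slope with a slip plane parallel to the surface (no pore pressure): FS = [c' + γz cos²β tanφ'] / [γz sinβ cosβ].
γz = 18.8·4.7 = 88.36 kN/m²
Numerator = 17.6 + 88.36·cos²31.4°·tan29.0° = 17.6 + 88.36·0.7285·0.5543 = 53.283 kPa
Denominator = 88.36·sin31.4°·cos31.4° = 88.36·0.5210·0.8536 = 39.294 kPa
FS = 53.283 / 39.294 = 1.356

FS = 1.36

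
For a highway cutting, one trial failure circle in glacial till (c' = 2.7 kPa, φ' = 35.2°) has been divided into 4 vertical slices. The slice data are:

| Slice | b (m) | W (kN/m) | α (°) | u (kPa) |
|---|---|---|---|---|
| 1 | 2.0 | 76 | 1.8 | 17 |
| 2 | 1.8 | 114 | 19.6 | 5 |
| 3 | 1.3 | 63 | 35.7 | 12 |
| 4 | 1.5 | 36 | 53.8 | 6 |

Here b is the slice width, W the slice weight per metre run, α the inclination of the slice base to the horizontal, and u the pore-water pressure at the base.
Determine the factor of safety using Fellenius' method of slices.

Ordinary method of slices: FS = Σ[c'·Δl_i + (W_i cosα_i − u_i·Δl_i)·tanφ'] / Σ W_i sinα_i, with Δl_i = b_i / cosα_i.
Slice 1: Δl = 2.0/cos1.8° = 2.001 m; N'_1 = 76·cos1.8° − 17·2.001 = 41.9; c'Δl = 5.40; W sinα = 2.4
Slice 2: Δl = 1.8/cos19.6° = 1.911 m; N'_2 = 114·cos19.6° − 5·1.911 = 97.8; c'Δl = 5.16; W sinα = 38.2
Slice 3: Δl = 1.3/cos35.7° = 1.601 m; N'_3 = 63·cos35.7° − 12·1.601 = 32.0; c'Δl = 4.32; W sinα = 36.8
Slice 4: Δl = 1.5/cos53.8° = 2.540 m; N'_4 = 36·cos53.8° − 6·2.540 = 6.0; c'Δl = 6.86; W sinα = 29.1
Σc'Δl = 21.7 kN/m; ΣN' = 177.8 kN/m; ΣW sinα = 106.4 kN/m
Resisting = 21.7 + 177.8·tan35.2° = 21.7 + 125.4 = 147.1 kN/m
FS = 147.1 / 106.4 = 1.382

FS = 1.38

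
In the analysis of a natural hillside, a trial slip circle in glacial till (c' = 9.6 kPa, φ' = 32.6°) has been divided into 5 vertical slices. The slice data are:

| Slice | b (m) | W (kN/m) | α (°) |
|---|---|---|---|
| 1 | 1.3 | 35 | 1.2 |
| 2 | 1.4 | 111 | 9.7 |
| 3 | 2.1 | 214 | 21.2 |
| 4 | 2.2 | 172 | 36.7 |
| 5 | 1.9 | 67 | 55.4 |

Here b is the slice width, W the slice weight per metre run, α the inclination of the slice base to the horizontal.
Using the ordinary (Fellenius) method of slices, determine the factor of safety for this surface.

FS = 1.72

Ordinary method of slices: FS = Σ[c'·Δl_i + (W_i cosα_i)·tanφ'] / Σ W_i sinα_i, with Δl_i = b_i / cosα_i.
Slice 1: Δl = 1.3/cos1.2° = 1.300 m; N'_1 = 35·cos1.2° = 35.0; c'Δl = 12.48; W sinα = 0.7
Slice 2: Δl = 1.4/cos9.7° = 1.420 m; N'_2 = 111·cos9.7° = 109.4; c'Δl = 13.63; W sinα = 18.7
Slice 3: Δl = 2.1/cos21.2° = 2.252 m; N'_3 = 214·cos21.2° = 199.5; c'Δl = 21.62; W sinα = 77.4
Slice 4: Δl = 2.2/cos36.7° = 2.744 m; N'_4 = 172·cos36.7° = 137.9; c'Δl = 26.34; W sinα = 102.8
Slice 5: Δl = 1.9/cos55.4° = 3.346 m; N'_5 = 67·cos55.4° = 38.0; c'Δl = 32.12; W sinα = 55.2
Σc'Δl = 106.2 kN/m; ΣN' = 519.9 kN/m; ΣW sinα = 254.8 kN/m
Resisting = 106.2 + 519.9·tan32.6° = 106.2 + 332.5 = 438.7 kN/m
FS = 438.7 / 254.8 = 1.722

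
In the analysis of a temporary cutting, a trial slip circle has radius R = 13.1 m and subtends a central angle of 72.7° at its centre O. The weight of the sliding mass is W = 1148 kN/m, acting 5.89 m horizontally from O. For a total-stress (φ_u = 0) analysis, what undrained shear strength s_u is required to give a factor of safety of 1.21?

s_u = 37.6 kPa

FS = s_u·L_a·R / (W·d), so s_u = FS·W·d / (L_a·R).
Arc length L_a = R·θ = 13.1·(72.7°·π/180) = 13.1·1.2689 = 16.62 m
s_u = 1.21·1148·5.89 / (16.62·13.1) = 8181.7 / 217.75 = 37.57 kPa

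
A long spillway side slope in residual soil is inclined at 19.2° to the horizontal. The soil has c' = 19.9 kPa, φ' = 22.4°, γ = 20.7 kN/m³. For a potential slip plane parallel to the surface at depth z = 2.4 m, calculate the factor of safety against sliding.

For an infinite slope with a slip plane parallel to the surface (no pore pressure): FS = [c' + γz cos²β tanφ'] / [γz sinβ cosβ].
γz = 20.7·2.4 = 49.68 kN/m²
Numerator = 19.9 + 49.68·cos²19.2°·tan22.4° = 19.9 + 49.68·0.8918·0.4122 = 38.162 kPa
Denominator = 49.68·sin19.2°·cos19.2° = 49.68·0.3289·0.9444 = 15.429 kPa
FS = 38.162 / 15.429 = 2.473

FS = 2.47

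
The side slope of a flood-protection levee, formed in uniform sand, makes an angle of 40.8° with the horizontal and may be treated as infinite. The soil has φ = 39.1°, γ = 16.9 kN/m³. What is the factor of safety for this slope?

FS = 0.94

For a dry cohesionless infinite slope the factor of safety is FS = tanφ / tanβ.
FS = tan39.1° / tan40.8° = 0.8127 / 0.8632 = 0.941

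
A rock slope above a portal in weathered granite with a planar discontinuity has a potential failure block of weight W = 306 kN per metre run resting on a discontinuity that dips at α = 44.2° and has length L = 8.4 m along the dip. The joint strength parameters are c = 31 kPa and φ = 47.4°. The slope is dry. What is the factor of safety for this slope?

FS = 2.34

Resolving the block weight along and normal to the plane and applying the Mohr–Coulomb strength on the joint:
N' = W cosα = 306·cos44.2° = 219.4 kN/m
Driving force T = W sinα = 306·sin44.2° = 213.3 kN/m
Resisting force R = c·L + N'·tanφ = 31·8.4 + 219.4·tan47.4° = 260.4 + 238.6 = 499.0 kN/m
FS = R / T = 499.0 / 213.3 = 2.339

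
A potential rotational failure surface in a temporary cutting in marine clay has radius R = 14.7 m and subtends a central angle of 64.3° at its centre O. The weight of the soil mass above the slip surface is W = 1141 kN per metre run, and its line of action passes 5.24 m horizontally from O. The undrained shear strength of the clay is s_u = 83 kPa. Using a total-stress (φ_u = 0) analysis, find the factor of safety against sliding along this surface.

FS = 3.37

Taking moments about the centre O, the resisting moment is provided by the undrained shear strength acting along the arc:
Arc length L_a = R·θ = 14.7·(64.3°·π/180) = 14.7·1.1222 = 16.50 m
M_R = s_u·L_a·R = 83·16.50·14.7 = 20128.0 kN·m/m
M_D = W·d = 1141·5.24 = 5978.8 kN·m/m
FS = M_R / M_D = 20128.0 / 5978.8 = 3.367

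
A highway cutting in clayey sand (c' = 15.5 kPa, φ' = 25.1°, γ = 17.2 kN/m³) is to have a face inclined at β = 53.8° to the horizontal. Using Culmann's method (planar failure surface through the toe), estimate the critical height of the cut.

Culmann's analysis gives the critical failure plane at α_cr = (β + φ')/2 = (53.8 + 25.1)/2 = 39.5°, and the critical height
H_c = (4c'/γ) · sinβ cosφ' / [1 − cos(β − φ')]
    = (4·15.5/17.2) · sin53.8°·cos25.1° / [1 − cos(28.7°)]
    = 3.605 · 0.8070·0.9056 / [1 − 0.8771]
    = 3.605 · 0.7308 / 0.1229
    = 21.44 m

H_c = 21.44 m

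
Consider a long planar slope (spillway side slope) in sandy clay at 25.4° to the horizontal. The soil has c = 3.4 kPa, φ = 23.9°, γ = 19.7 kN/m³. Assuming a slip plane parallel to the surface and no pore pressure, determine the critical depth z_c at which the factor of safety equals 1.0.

z_c = 6.67 m

Setting FS = 1.00 in FS = [c + γz cos²β tanφ] / [γz sinβ cosβ] and solving for z:
z = c / [γ cosβ (FS·sinβ − cosβ·tanφ)]
  = 3.4 / [19.7·cos25.4°·(1.00·sin25.4° − cos25.4°·tan23.9°)]
  = 3.4 / [19.7·0.9033·(1.00·0.4289 − 0.9033·0.4431)]
  = 3.4 / 0.5095 = 6.673 m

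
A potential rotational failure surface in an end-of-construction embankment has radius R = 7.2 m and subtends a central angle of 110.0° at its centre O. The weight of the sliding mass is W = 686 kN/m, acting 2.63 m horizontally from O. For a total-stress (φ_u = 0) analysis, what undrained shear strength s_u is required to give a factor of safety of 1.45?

s_u = 26.3 kPa

FS = s_u·L_a·R / (W·d), so s_u = FS·W·d / (L_a·R).
Arc length L_a = R·θ = 7.2·(110.0°·π/180) = 7.2·1.9199 = 13.82 m
s_u = 1.45·686·2.63 / (13.82·7.2) = 2616.1 / 99.53 = 26.29 kPa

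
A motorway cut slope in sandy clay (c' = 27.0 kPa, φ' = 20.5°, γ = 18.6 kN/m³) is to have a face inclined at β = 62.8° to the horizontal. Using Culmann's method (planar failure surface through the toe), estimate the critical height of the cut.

Culmann's analysis gives the critical failure plane at α_cr = (β + φ')/2 = (62.8 + 20.5)/2 = 41.6°, and the critical height
H_c = (4c'/γ) · sinβ cosφ' / [1 − cos(β − φ')]
    = (4·27.0/18.6) · sin62.8°·cos20.5° / [1 − cos(42.3°)]
    = 5.806 · 0.8894·0.9367 / [1 − 0.7396]
    = 5.806 · 0.8331 / 0.2604
    = 18.58 m

H_c = 18.58 m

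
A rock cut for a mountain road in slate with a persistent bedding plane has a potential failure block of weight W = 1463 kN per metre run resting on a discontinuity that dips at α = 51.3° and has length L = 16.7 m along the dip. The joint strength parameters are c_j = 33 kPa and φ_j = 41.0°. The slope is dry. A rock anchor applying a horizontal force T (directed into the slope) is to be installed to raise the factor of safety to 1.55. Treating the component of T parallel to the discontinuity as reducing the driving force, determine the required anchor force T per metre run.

Resolving forces along and normal to the sliding plane, with the horizontal anchor force T adding T·sinα to the effective normal force and T·cosα acting up the plane against the driving force:
FS = [c_jL + (W cosα + T sinα) tanφ_j] / [W sinα − T cosα]
Without the anchor: N' = 914.7 kN/m, driving T_d = 1141.8 kN/m, resisting R = 33·16.7 + 914.7·tan41.0° = 1346.3 kN/m, FS = 1.18.
Setting FS = 1.55 and solving for T:
1.55·(1141.8 − T cos51.3°) = 1346.3 + T sin51.3°·tan41.0°
T·(sin51.3°·tan41.0° + 1.55·cos51.3°) = 1.55·1141.8 − 1346.3
T·(0.7804·0.8693 + 1.55·0.6252) = 1769.7 − 1346.3 = 423.5
T·1.6475 = 423.5
T = 257.0 kN/m

T = 257 kN/m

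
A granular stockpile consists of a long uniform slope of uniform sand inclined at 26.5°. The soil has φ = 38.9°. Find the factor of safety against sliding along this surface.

FS = 1.62

For a dry cohesionless infinite slope the factor of safety is FS = tanφ / tanβ.
FS = tan38.9° / tan26.5° = 0.8069 / 0.4986 = 1.618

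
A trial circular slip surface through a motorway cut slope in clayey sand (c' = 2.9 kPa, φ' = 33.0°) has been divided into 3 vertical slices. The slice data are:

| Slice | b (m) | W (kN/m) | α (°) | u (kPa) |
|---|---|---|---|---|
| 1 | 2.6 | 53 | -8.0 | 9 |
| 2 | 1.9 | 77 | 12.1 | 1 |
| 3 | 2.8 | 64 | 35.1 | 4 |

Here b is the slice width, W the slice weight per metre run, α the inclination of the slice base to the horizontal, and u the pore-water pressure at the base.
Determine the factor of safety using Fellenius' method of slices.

Ordinary method of slices: FS = Σ[c'·Δl_i + (W_i cosα_i − u_i·Δl_i)·tanφ'] / Σ W_i sinα_i, with Δl_i = b_i / cosα_i.
Slice 1: Δl = 2.6/cos(-8.0°) = 2.626 m; N'_1 = 53·cos(-8.0°) − 9·2.626 = 28.9; c'Δl = 7.61; W sinα = -7.4
Slice 2: Δl = 1.9/cos12.1° = 1.943 m; N'_2 = 77·cos12.1° − 1·1.943 = 73.3; c'Δl = 5.64; W sinα = 16.1
Slice 3: Δl = 2.8/cos35.1° = 3.422 m; N'_3 = 64·cos35.1° − 4·3.422 = 38.7; c'Δl = 9.92; W sinα = 36.8
Σc'Δl = 23.2 kN/m; ΣN' = 140.9 kN/m; ΣW sinα = 45.6 kN/m
Resisting = 23.2 + 140.9·tan33.0° = 23.2 + 91.5 = 114.7 kN/m
FS = 114.7 / 45.6 = 2.516

FS = 2.52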